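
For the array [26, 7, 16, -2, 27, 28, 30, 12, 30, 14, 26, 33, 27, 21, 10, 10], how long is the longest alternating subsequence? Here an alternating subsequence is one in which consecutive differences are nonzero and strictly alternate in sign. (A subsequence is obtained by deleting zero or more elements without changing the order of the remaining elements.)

Track the best alternating length ending on an up-step vs a down-step at each position: up/down = 1/1, 1/2, 3/2, 1/4, 5/1, 5/1, 5/1, 5/6, 7/1, 7/8, 9/8, 9/1, 9/10, 9/10, 5/10, 5/10.
The maximum over both is 10; one such subsequence is 26, 7, 16, -2, 27, 12, 30, 14, 33, 27.

10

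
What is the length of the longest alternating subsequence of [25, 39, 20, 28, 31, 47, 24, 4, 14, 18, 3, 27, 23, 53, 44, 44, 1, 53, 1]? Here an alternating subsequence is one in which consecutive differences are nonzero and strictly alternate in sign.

13

Track the best alternating length ending on an up-step vs a down-step at each position: up/down = 1/1, 2/1, 1/3, 4/3, 4/3, 4/1, 4/5, 1/5, 6/5, 6/5, 1/7, 8/5, 8/9, 10/1, 10/11, 10/11, 1/11, 12/1, 1/13.
The maximum over both is 13; one such subsequence is 25, 39, 20, 28, 4, 14, 3, 27, 23, 53, 44, 53, 1.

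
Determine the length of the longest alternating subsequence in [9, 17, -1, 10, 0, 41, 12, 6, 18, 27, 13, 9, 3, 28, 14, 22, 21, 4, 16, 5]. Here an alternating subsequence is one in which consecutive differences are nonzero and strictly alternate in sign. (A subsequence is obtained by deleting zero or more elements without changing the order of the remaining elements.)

A longest alternating subsequence is 9, 17, -1, 10, 0, 41, 12, 18, 13, 28, 14, 22, 4, 16, 5 (positions 1,2,3,4,5,6,7,9,11,14,15,16,18,19,20); its 14 consecutive differences strictly alternate in sign, and length 15 is optimal.

15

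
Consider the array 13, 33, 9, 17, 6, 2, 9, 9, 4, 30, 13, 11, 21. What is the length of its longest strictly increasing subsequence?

Let dp[i] be the longest increasing subsequence ending at position i. Then dp = [1, 2, 1, 2, 1, 1, 2, 2, 2, 3, 3, 3, 4].
The maximum is 4; one witness is 6, 9, 13, 21 at positions 5,7,11,13.

4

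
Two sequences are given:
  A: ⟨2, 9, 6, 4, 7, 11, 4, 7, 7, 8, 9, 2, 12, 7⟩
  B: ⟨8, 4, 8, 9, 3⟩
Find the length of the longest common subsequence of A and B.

3

A longest common subsequence is 4, 8, 9 (length 3); the LCS DP confirms no longer common subsequence exists.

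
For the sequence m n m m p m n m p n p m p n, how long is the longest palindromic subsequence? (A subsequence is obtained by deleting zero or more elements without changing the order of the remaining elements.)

9

Using dp[i][j] = 2 + dp[i+1][j−1] if the ends match, else max(dp[i+1][j], dp[i][j−1]):
dp[1][14] = 9. A witness is npmpnpmpn at positions 2,5,6,9,10,11,12,13,14.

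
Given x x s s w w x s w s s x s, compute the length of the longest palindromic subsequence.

One longest palindromic subsequence is xsswswssx (positions 2,3,4,5,8,9,10,11,12); it reads the same forward and backward, and the interval DP gives dp[1][13] = 9.

9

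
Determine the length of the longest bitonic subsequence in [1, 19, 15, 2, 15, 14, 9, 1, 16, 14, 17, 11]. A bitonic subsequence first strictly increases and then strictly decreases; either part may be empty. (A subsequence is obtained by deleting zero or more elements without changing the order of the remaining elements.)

6

One longest bitonic subsequence is 1, 19, 15, 14, 9, 1 (positions 1,2,5,6,7,8): it rises to 19 then falls. Length 6 is optimal.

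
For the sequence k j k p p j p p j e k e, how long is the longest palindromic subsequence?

One longest palindromic subsequence is kjppjppjk (positions 1,2,4,5,6,7,8,9,11); it reads the same forward and backward, and the interval DP gives dp[1][12] = 9.

9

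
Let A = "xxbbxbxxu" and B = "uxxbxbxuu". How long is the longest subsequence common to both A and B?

Backtracking the LCS table gives one alignment: x (A1,B2) → x (A2,B3) → b (A4,B4) → x (A5,B5) → b (A6,B6) → x (A7,B7) → u (A9,B9).
So the longest common subsequence has length 7.

7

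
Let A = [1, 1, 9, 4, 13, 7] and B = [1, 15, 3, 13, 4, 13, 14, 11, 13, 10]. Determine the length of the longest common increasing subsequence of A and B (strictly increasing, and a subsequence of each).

3

A longest common strictly increasing subsequence is 1, 4, 13 (length 3); it appears in order in both A and B, and no longer such subsequence exists.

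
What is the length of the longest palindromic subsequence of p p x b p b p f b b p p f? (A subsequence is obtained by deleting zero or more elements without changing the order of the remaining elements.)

Using dp[i][j] = 2 + dp[i+1][j−1] if the ends match, else max(dp[i+1][j], dp[i][j−1]):
dp[1][13] = 9. A witness is ppbbfbbpp at positions 1,2,4,6,8,9,10,11,12.

9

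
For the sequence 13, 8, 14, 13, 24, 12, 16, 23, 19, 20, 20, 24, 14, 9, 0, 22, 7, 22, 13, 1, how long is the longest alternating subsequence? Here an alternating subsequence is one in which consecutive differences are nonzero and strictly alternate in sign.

A longest alternating subsequence is 13, 8, 14, 13, 24, 12, 23, 19, 20, 14, 22, 7, 22, 13 (positions 1,2,3,4,5,6,8,9,10,13,16,17,18,19); its 13 consecutive differences strictly alternate in sign, and length 14 is optimal.

14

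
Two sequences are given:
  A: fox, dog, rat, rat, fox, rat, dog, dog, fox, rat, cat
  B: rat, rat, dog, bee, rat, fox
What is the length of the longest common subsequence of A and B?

Backtracking the LCS table gives one alignment: rat (A3,B1) → rat (A4,B2) → rat (A6,B5) → fox (A9,B6).
So the longest common subsequence has length 4.

4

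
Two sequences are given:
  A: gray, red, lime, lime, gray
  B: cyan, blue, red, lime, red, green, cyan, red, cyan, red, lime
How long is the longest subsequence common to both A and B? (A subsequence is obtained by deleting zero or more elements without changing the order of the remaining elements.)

Backtracking the LCS table gives one alignment: red (A2,B3) → lime (A3,B4) → lime (A4,B11).
So the longest common subsequence has length 3.

3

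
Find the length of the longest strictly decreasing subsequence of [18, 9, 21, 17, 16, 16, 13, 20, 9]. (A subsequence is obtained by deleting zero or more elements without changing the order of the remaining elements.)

Let dp[i] be the longest decreasing subsequence ending at position i. Then dp = [1, 2, 1, 2, 3, 3, 4, 2, 5].
The maximum is 5; one witness is 18, 17, 16, 13, 9 at positions 1,4,5,7,9.

5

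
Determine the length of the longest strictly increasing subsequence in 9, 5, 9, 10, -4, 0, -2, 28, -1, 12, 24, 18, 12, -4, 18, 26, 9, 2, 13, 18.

6

Let dp[i] be the longest increasing subsequence ending at position i. Then dp = [1, 1, 2, 3, 1, 2, 2, 4, 3, 4, 5, 5, 4, 1, 5, 6, 4, 4, 5, 6].
The maximum is 6; one witness is 5, 9, 10, 12, 24, 26 at positions 2,3,4,10,11,16.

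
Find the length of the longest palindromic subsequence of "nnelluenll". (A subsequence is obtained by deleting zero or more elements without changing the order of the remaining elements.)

6

Using dp[i][j] = 2 + dp[i+1][j−1] if the ends match, else max(dp[i+1][j], dp[i][j−1]):
dp[1][10] = 6. A witness is nellen at positions 2,3,4,5,7,8.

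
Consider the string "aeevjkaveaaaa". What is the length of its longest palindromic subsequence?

7

Using dp[i][j] = 2 + dp[i+1][j−1] if the ends match, else max(dp[i+1][j], dp[i][j−1]):
dp[1][13] = 7. A witness is aevavea at positions 1,3,4,7,8,9,13.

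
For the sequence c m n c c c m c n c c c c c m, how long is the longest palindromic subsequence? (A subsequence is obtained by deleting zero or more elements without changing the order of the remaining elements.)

Using dp[i][j] = 2 + dp[i+1][j−1] if the ends match, else max(dp[i+1][j], dp[i][j−1]):
dp[1][15] = 11. A witness is mcccccccccm at positions 2,4,5,6,8,10,11,12,13,14,15.

11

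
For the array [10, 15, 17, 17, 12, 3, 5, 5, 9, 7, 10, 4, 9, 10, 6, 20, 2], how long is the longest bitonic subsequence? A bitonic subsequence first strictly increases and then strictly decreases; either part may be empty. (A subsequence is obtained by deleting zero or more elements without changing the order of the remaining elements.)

8

One longest bitonic subsequence is 10, 15, 17, 12, 10, 9, 6, 2 (positions 1,2,3,5,11,13,15,17): it rises to 17 then falls. Length 8 is optimal.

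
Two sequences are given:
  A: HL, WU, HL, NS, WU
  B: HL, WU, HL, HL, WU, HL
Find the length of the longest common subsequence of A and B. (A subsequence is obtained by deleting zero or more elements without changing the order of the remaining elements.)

Backtracking the LCS table gives one alignment: HL (A1,B1) → WU (A2,B2) → HL (A3,B4) → WU (A5,B5).
So the longest common subsequence has length 4.

4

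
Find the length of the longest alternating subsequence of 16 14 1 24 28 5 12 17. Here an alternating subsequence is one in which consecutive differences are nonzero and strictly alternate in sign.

Track the best alternating length ending on an up-step vs a down-step at each position: up/down = 1/1, 1/2, 1/2, 3/1, 3/1, 3/4, 5/4, 5/4.
The maximum over both is 5; one such subsequence is 16, 14, 24, 5, 12.

5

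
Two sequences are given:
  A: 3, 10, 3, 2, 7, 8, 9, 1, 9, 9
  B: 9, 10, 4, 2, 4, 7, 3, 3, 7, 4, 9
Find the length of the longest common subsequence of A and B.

A longest common subsequence is 3, 3, 7, 9 (length 4); the LCS DP confirms no longer common subsequence exists.

4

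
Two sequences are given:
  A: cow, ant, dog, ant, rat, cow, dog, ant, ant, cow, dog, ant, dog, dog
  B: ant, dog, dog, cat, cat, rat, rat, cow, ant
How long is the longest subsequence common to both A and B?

A longest common subsequence is ant, dog, rat, cow, ant (length 5); the LCS DP confirms no longer common subsequence exists.

5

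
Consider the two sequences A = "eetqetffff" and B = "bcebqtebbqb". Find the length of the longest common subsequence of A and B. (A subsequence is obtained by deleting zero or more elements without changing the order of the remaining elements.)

3

Backtracking the LCS table gives one alignment: e (A1,B3) → e (A2,B7) → q (A4,B10).
So the longest common subsequence has length 3.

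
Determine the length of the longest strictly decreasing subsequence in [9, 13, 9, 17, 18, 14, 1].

3

Scanning left to right, the best length ending at each element is: 9→1, 13→1, 9→2, 17→1, 18→1, 14→2, 1→3.
So the longest decreasing subsequence has length 3, e.g. 13, 9, 1.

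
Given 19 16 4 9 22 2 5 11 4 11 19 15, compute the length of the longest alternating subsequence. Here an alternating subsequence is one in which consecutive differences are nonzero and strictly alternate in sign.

Track the best alternating length ending on an up-step vs a down-step at each position: up/down = 1/1, 1/2, 1/2, 3/2, 3/1, 1/4, 5/4, 5/4, 5/6, 7/4, 7/4, 7/8.
The maximum over both is 8; one such subsequence is 19, 4, 9, 2, 5, 4, 19, 15.

8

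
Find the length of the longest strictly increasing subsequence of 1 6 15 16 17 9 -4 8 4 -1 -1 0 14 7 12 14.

One longest increasing subsequence is -4, -1, 0, 7, 12, 14 (positions 7,10,12,14,15,16), of length 6; no longer one exists.

6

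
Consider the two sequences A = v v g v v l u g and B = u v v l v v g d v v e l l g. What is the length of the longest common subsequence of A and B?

Backtracking the LCS table gives one alignment: v (A1,B5) → v (A2,B6) → g (A3,B7) → v (A4,B9) → v (A5,B10) → l (A6,B13) → g (A8,B14).
So the longest common subsequence has length 7.

7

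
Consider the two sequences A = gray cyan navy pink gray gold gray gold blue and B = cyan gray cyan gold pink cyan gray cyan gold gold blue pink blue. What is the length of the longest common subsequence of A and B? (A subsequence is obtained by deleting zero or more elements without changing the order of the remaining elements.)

7

A longest common subsequence is gray, cyan, pink, gray, gold, gold, blue (length 7); the LCS DP confirms no longer common subsequence exists.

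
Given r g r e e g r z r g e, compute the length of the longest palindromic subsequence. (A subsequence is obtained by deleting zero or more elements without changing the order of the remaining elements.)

7

One longest palindromic subsequence is egrzrge (positions 4,6,7,8,9,10,11); it reads the same forward and backward, and the interval DP gives dp[1][11] = 7.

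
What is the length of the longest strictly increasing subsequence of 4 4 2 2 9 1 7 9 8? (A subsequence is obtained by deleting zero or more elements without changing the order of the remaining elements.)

Let dp[i] be the longest increasing subsequence ending at position i. Then dp = [1, 1, 1, 1, 2, 1, 2, 3, 3].
The maximum is 3; one witness is 4, 7, 9 at positions 1,7,8.

3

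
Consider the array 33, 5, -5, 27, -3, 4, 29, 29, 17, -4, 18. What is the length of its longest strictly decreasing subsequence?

Scanning left to right, the best length ending at each element is: 33→1, 5→2, -5→3, 27→2, -3→3, 4→3, 29→2, 29→2, 17→3, -4→4, 18→3.
So the longest decreasing subsequence has length 4, e.g. 33, 5, -3, -4.

4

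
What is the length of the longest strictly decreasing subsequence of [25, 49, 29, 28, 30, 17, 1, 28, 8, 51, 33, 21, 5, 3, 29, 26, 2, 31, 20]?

Scanning left to right, the best length ending at each element is: 25→1, 49→1, 29→2, 28→3, 30→2, 17→4, 1→5, 28→3, 8→5, 51→1, 33→2, 21→4, 5→6, 3→7, 29→3, 26→4, 2→8, 31→3, 20→5.
So the longest decreasing subsequence has length 8, e.g. 49, 29, 28, 17, 8, 5, 3, 2.

8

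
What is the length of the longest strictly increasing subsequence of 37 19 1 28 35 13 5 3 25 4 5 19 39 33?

6

One longest increasing subsequence is 1, 3, 4, 5, 19, 39 (positions 3,8,10,11,12,13), of length 6; no longer one exists.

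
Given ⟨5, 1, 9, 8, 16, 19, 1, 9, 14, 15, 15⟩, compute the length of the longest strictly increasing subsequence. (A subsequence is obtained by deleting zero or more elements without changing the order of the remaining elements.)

5

Let dp[i] be the longest increasing subsequence ending at position i. Then dp = [1, 1, 2, 2, 3, 4, 1, 3, 4, 5, 5].
The maximum is 5; one witness is 5, 8, 9, 14, 15 at positions 1,4,8,9,10.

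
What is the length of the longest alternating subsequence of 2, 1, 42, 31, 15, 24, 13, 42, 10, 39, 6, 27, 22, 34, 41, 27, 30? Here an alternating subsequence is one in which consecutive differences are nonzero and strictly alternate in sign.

A longest alternating subsequence is 2, 1, 42, 15, 24, 13, 42, 10, 39, 6, 27, 22, 34, 27, 30 (positions 1,2,3,5,6,7,8,9,10,11,12,13,14,16,17); its 14 consecutive differences strictly alternate in sign, and length 15 is optimal.

15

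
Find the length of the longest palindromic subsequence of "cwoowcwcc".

One longest palindromic subsequence is cwoowc (positions 1,2,3,4,7,9); it reads the same forward and backward, and the interval DP gives dp[1][9] = 6.

6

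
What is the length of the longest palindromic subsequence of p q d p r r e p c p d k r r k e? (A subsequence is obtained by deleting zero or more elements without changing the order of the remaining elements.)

Using dp[i][j] = 2 + dp[i+1][j−1] if the ends match, else max(dp[i+1][j], dp[i][j−1]):
dp[1][16] = 7. A witness is rrpcprr at positions 5,6,8,9,10,13,14.

7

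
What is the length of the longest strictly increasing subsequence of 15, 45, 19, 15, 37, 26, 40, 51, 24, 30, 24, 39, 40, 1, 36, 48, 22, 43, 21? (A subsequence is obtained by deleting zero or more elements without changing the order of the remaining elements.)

One longest increasing subsequence is 15, 19, 26, 30, 39, 40, 48 (positions 1,3,6,10,12,13,16), of length 7; no longer one exists.

7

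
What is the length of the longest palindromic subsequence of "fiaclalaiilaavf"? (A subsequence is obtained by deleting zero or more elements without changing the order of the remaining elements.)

10

One longest palindromic subsequence is faaliilaaf (positions 1,3,6,7,9,10,11,12,13,15); it reads the same forward and backward, and the interval DP gives dp[1][15] = 10.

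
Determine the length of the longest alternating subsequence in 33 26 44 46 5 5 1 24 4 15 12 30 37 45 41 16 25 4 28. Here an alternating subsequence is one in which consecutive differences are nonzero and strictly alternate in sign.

13

Track the best alternating length ending on an up-step vs a down-step at each position: up/down = 1/1, 1/2, 3/1, 3/1, 1/4, 1/4, 1/4, 5/4, 5/6, 7/6, 7/8, 9/4, 9/4, 9/4, 9/10, 9/10, 11/10, 5/12, 13/10.
The maximum over both is 13; one such subsequence is 33, 26, 44, 5, 24, 4, 15, 12, 30, 16, 25, 4, 28.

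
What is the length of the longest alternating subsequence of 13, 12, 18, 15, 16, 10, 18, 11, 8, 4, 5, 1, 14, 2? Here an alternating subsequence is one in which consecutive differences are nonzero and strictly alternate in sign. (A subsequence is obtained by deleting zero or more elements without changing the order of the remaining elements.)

12

Track the best alternating length ending on an up-step vs a down-step at each position: up/down = 1/1, 1/2, 3/1, 3/4, 5/4, 1/6, 7/1, 7/8, 1/8, 1/8, 9/8, 1/10, 11/8, 11/12.
The maximum over both is 12; one such subsequence is 13, 12, 18, 15, 16, 10, 18, 4, 5, 1, 14, 2.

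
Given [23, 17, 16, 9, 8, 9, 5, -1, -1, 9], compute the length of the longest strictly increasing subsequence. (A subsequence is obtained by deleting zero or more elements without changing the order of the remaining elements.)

2

One longest increasing subsequence is 8, 9 (positions 5,6), of length 2; no longer one exists.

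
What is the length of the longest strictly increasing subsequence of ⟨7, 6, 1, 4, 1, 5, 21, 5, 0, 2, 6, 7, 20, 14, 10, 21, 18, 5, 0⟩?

7

Let dp[i] be the longest increasing subsequence ending at position i. Then dp = [1, 1, 1, 2, 1, 3, 4, 3, 1, 2, 4, 5, 6, 6, 6, 7, 7, 3, 1].
The maximum is 7; one witness is 1, 4, 5, 6, 7, 20, 21 at positions 3,4,6,11,12,13,16.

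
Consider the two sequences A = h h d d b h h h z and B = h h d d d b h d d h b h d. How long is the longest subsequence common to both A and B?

A longest common subsequence is hhddbhhh (length 8); the LCS DP confirms no longer common subsequence exists.

8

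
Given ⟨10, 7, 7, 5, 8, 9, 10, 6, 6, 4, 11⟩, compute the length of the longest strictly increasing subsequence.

5

Scanning left to right, the best length ending at each element is: 10→1, 7→1, 7→1, 5→1, 8→2, 9→3, 10→4, 6→2, 6→2, 4→1, 11→5.
So the longest increasing subsequence has length 5, e.g. 7, 8, 9, 10, 11.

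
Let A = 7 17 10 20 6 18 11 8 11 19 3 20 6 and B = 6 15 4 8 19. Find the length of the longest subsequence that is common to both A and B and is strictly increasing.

3

For each value that appears in both, track the longest common increasing run ending there.
The best achievable length is 3; one witness is 6, 8, 19 (A-positions 5,8,10, B-positions 1,4,5).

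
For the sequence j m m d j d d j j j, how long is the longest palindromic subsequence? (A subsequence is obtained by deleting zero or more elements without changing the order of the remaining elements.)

6

Using dp[i][j] = 2 + dp[i+1][j−1] if the ends match, else max(dp[i+1][j], dp[i][j−1]):
dp[1][10] = 6. A witness is jjddjj at positions 1,5,6,7,9,10.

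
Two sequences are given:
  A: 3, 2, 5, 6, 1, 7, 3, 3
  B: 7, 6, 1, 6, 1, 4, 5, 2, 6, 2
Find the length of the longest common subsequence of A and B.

Backtracking the LCS table gives one alignment: 2 (A2,B8) → 6 (A4,B9).
So the longest common subsequence has length 2.

2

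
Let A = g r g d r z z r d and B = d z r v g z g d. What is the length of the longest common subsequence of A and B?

4

A longest common subsequence is rgzd (length 4); the LCS DP confirms no longer common subsequence exists.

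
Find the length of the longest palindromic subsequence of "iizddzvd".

4

Using dp[i][j] = 2 + dp[i+1][j−1] if the ends match, else max(dp[i+1][j], dp[i][j−1]):
dp[1][8] = 4. A witness is zddz at positions 3,4,5,6.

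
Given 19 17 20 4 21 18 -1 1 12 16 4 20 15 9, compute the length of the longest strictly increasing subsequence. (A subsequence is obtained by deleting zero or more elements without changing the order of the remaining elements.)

5

Scanning left to right, the best length ending at each element is: 19→1, 17→1, 20→2, 4→1, 21→3, 18→2, -1→1, 1→2, 12→3, 16→4, 4→3, 20→5, 15→4, 9→4.
So the longest increasing subsequence has length 5, e.g. -1, 1, 12, 16, 20.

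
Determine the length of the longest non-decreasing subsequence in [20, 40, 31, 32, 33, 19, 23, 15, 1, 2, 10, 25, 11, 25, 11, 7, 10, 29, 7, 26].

6

Scanning left to right, the best length ending at each element is: 20→1, 40→2, 31→2, 32→3, 33→4, 19→1, 23→2, 15→1, 1→1, 2→2, 10→3, 25→4, 11→4, 25→5, 11→5, 7→3, 10→4, 29→6, 7→4, 26→6.
So the longest non-decreasing subsequence has length 6, e.g. 1, 2, 10, 25, 25, 29.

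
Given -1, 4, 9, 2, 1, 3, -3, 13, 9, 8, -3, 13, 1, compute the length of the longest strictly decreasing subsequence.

Let dp[i] be the longest decreasing subsequence ending at position i. Then dp = [1, 1, 1, 2, 3, 2, 4, 1, 2, 3, 4, 1, 4].
The maximum is 4; one witness is 4, 2, 1, -3 at positions 2,4,5,7.

4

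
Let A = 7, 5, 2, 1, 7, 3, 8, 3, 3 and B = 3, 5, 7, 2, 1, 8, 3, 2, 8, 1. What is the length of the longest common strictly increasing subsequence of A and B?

3

For each value that appears in both, track the longest common increasing run ending there.
The best achievable length is 3; one witness is 5, 7, 8 (A-positions 2,5,7, B-positions 2,3,6).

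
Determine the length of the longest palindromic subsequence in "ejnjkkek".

Using dp[i][j] = 2 + dp[i+1][j−1] if the ends match, else max(dp[i+1][j], dp[i][j−1]):
dp[1][8] = 5. A witness is ejnje at positions 1,2,3,4,7.

5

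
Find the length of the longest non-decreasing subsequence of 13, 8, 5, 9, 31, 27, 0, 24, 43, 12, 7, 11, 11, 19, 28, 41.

Let dp[i] be the longest non-decreasing subsequence ending at position i. Then dp = [1, 1, 1, 2, 3, 3, 1, 3, 4, 3, 2, 3, 4, 5, 6, 7].
The maximum is 7; one witness is 8, 9, 11, 11, 19, 28, 41 at positions 2,4,12,13,14,15,16.

7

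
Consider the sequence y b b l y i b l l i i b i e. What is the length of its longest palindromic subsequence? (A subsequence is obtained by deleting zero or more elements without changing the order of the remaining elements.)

6

One longest palindromic subsequence is ibiibi (positions 6,7,10,11,12,13); it reads the same forward and backward, and the interval DP gives dp[1][14] = 6.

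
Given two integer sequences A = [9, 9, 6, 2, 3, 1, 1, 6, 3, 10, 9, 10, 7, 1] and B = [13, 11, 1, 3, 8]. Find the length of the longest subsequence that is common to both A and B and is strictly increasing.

2

A longest common strictly increasing subsequence is 1, 3 (length 2); it appears in order in both A and B, and no longer such subsequence exists.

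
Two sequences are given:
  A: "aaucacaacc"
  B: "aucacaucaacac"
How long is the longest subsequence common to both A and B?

9

Backtracking the LCS table gives one alignment: a (A1,B1) → a (A2,B4) → c (A4,B5) → a (A5,B6) → c (A6,B8) → a (A7,B9) → a (A8,B10) → c (A9,B11) → c (A10,B13).
So the longest common subsequence has length 9.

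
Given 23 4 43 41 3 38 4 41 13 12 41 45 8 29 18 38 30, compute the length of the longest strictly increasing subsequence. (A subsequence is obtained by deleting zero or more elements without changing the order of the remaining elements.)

5

One longest increasing subsequence is 3, 4, 13, 41, 45 (positions 5,7,9,11,12), of length 5; no longer one exists.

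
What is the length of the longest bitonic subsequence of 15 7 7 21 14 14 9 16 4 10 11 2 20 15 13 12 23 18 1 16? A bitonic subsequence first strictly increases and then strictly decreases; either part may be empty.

Let inc[i] be the LIS ending at i and dec[i] the longest strictly decreasing subsequence starting at i. inc = [1, 1, 1, 2, 2, 2, 2, 3, 1, 3, 4, 1, 5, 5, 5, 5, 6, 6, 1, 6], dec = [6, 4, 4, 6, 5, 5, 4, 5, 3, 3, 3, 2, 5, 4, 3, 2, 3, 2, 1, 1].
max_i inc[i]+dec[i]−1 = 9, with one witness 7, 9, 10, 11, 20, 15, 13, 12, 1.

9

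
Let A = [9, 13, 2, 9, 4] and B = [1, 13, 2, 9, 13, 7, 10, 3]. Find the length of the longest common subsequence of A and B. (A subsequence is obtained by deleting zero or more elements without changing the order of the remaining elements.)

3

A longest common subsequence is 13, 2, 9 (length 3); the LCS DP confirms no longer common subsequence exists.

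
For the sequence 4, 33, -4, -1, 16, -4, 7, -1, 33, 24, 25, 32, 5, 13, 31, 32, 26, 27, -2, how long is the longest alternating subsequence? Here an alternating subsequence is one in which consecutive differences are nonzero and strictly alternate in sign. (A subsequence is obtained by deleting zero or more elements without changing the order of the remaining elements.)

A longest alternating subsequence is 4, 33, -4, -1, -4, 7, -1, 33, 24, 25, 5, 31, 26, 27, -2 (positions 1,2,3,4,6,7,8,9,10,11,13,15,17,18,19); its 14 consecutive differences strictly alternate in sign, and length 15 is optimal.

15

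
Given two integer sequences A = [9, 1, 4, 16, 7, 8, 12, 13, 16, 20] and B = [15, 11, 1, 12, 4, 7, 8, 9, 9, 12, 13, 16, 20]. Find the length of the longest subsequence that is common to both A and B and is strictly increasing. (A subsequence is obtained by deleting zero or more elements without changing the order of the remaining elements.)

8

For each value that appears in both, track the longest common increasing run ending there.
The best achievable length is 8; one witness is 1, 4, 7, 8, 12, 13, 16, 20 (A-positions 2,3,5,6,7,8,9,10, B-positions 3,5,6,7,10,11,12,13).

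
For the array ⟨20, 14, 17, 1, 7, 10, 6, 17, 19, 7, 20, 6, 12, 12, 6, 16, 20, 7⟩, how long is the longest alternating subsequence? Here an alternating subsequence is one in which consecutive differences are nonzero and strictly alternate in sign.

A longest alternating subsequence is 20, 14, 17, 1, 7, 6, 17, 7, 20, 6, 12, 6, 16, 7 (positions 1,2,3,4,5,7,8,10,11,12,13,15,16,18); its 13 consecutive differences strictly alternate in sign, and length 14 is optimal.

14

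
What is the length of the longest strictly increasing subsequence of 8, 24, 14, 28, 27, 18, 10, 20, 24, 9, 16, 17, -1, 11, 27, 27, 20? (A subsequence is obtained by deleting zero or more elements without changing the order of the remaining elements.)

One longest increasing subsequence is 8, 14, 18, 20, 24, 27 (positions 1,3,6,8,9,15), of length 6; no longer one exists.

6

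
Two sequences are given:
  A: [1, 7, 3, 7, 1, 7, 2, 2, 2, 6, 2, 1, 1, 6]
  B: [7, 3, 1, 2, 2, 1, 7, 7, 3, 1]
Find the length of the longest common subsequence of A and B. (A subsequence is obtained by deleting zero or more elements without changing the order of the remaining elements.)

A longest common subsequence is 7, 3, 1, 2, 2, 1, 1 (length 7); the LCS DP confirms no longer common subsequence exists.

7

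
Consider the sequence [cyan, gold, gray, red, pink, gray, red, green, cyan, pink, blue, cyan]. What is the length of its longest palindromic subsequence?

Using dp[i][j] = 2 + dp[i+1][j−1] if the ends match, else max(dp[i+1][j], dp[i][j−1]):
dp[1][12] = 5. A witness is cyan pink cyan pink cyan at positions 1,5,9,10,12.

5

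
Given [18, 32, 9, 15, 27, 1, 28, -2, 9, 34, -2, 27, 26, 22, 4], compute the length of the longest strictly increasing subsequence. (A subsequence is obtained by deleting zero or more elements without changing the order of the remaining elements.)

5

Let dp[i] be the longest increasing subsequence ending at position i. Then dp = [1, 2, 1, 2, 3, 1, 4, 1, 2, 5, 1, 3, 3, 3, 2].
The maximum is 5; one witness is 9, 15, 27, 28, 34 at positions 3,4,5,7,10.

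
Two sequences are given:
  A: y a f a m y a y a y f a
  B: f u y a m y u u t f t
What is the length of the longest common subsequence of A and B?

5

A longest common subsequence is yamyf (length 5); the LCS DP confirms no longer common subsequence exists.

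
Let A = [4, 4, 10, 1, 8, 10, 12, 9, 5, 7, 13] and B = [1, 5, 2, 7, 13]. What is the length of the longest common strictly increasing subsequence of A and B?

4

A longest common strictly increasing subsequence is 1, 5, 7, 13 (length 4); it appears in order in both A and B, and no longer such subsequence exists.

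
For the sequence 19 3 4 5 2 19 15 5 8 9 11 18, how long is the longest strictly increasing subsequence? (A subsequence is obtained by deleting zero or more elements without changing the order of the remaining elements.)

7

Let dp[i] be the longest increasing subsequence ending at position i. Then dp = [1, 1, 2, 3, 1, 4, 4, 3, 4, 5, 6, 7].
The maximum is 7; one witness is 3, 4, 5, 8, 9, 11, 18 at positions 2,3,4,9,10,11,12.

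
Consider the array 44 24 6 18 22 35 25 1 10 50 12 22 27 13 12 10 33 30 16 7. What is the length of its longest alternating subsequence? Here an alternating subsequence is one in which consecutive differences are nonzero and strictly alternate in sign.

A longest alternating subsequence is 44, 24, 35, 25, 50, 12, 22, 13, 33, 30 (positions 1,2,6,7,10,11,12,14,17,18); its 9 consecutive differences strictly alternate in sign, and length 10 is optimal.

10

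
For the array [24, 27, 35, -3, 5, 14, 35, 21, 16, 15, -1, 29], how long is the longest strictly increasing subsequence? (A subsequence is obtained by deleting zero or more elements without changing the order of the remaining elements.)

5

Let dp[i] be the longest increasing subsequence ending at position i. Then dp = [1, 2, 3, 1, 2, 3, 4, 4, 4, 4, 2, 5].
The maximum is 5; one witness is -3, 5, 14, 21, 29 at positions 4,5,6,8,12.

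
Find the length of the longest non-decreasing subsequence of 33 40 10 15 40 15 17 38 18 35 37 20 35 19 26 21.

Let dp[i] be the longest non-decreasing subsequence ending at position i. Then dp = [1, 2, 1, 2, 3, 3, 4, 5, 5, 6, 7, 6, 7, 6, 7, 7].
The maximum is 7; one witness is 10, 15, 15, 17, 18, 35, 37 at positions 3,4,6,7,9,10,11.

7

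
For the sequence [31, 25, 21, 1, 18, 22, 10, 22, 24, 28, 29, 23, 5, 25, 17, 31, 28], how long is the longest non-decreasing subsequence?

Scanning left to right, the best length ending at each element is: 31→1, 25→1, 21→1, 1→1, 18→2, 22→3, 10→2, 22→4, 24→5, 28→6, 29→7, 23→5, 5→2, 25→6, 17→3, 31→8, 28→7.
So the longest non-decreasing subsequence has length 8, e.g. 1, 18, 22, 22, 24, 28, 29, 31.

8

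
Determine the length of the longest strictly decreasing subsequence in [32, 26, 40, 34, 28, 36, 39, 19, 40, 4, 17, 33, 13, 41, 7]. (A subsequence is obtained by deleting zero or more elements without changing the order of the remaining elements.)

7

Let dp[i] be the longest decreasing subsequence ending at position i. Then dp = [1, 2, 1, 2, 3, 2, 2, 4, 1, 5, 5, 3, 6, 1, 7].
The maximum is 7; one witness is 40, 34, 28, 19, 17, 13, 7 at positions 3,4,5,8,11,13,15.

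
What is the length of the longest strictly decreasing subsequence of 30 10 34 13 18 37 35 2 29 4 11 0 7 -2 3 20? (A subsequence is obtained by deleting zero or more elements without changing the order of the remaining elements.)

6

One longest decreasing subsequence is 37, 35, 29, 4, 0, -2 (positions 6,7,9,10,12,14), of length 6; no longer one exists.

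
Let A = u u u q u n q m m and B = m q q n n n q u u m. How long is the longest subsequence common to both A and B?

4

A longest common subsequence is qnqm (length 4); the LCS DP confirms no longer common subsequence exists.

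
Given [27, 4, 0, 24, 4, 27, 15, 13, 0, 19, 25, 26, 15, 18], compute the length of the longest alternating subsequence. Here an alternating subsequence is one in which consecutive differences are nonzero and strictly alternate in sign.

9

A longest alternating subsequence is 27, 4, 24, 4, 27, 15, 19, 15, 18 (positions 1,2,4,5,6,7,10,13,14); its 8 consecutive differences strictly alternate in sign, and length 9 is optimal.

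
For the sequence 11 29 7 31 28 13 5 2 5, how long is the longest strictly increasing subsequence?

Scanning left to right, the best length ending at each element is: 11→1, 29→2, 7→1, 31→3, 28→2, 13→2, 5→1, 2→1, 5→2.
So the longest increasing subsequence has length 3, e.g. 11, 29, 31.

3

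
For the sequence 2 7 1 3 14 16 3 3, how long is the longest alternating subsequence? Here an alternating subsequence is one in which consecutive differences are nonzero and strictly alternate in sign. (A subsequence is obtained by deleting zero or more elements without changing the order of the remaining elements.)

5

A longest alternating subsequence is 2, 7, 1, 14, 3 (positions 1,2,3,5,7); its 4 consecutive differences strictly alternate in sign, and length 5 is optimal.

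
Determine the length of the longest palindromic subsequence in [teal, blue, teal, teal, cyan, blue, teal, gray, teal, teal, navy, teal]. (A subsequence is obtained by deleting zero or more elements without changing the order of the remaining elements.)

Using dp[i][j] = 2 + dp[i+1][j−1] if the ends match, else max(dp[i+1][j], dp[i][j−1]):
dp[1][12] = 7. A witness is teal teal teal gray teal teal teal at positions 1,4,7,8,9,10,12.

7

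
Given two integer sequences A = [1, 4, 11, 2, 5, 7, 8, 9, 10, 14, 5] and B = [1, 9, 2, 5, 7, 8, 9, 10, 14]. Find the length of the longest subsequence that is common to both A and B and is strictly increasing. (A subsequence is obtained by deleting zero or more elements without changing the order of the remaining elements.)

8

For each value that appears in both, track the longest common increasing run ending there.
The best achievable length is 8; one witness is 1, 2, 5, 7, 8, 9, 10, 14 (A-positions 1,4,5,6,7,8,9,10, B-positions 1,3,4,5,6,7,8,9).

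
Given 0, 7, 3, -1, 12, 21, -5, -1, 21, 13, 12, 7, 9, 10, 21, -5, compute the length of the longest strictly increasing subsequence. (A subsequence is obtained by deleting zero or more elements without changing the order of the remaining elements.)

Let dp[i] be the longest increasing subsequence ending at position i. Then dp = [1, 2, 2, 1, 3, 4, 1, 2, 4, 4, 3, 3, 4, 5, 6, 1].
The maximum is 6; one witness is 0, 3, 7, 9, 10, 21 at positions 1,3,12,13,14,15.

6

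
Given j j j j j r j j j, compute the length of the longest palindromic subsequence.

One longest palindromic subsequence is jjjjjjjj (positions 1,2,3,4,5,7,8,9); it reads the same forward and backward, and the interval DP gives dp[1][9] = 8.

8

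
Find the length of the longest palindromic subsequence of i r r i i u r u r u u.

6

Using dp[i][j] = 2 + dp[i+1][j−1] if the ends match, else max(dp[i+1][j], dp[i][j−1]):
dp[1][11] = 6. A witness is rriirr at positions 2,3,4,5,7,9.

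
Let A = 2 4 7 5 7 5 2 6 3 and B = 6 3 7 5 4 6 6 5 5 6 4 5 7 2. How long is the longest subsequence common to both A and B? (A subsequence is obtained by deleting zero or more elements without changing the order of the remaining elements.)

4

Backtracking the LCS table gives one alignment: 4 (A2,B11) → 5 (A4,B12) → 7 (A5,B13) → 2 (A7,B14).
So the longest common subsequence has length 4.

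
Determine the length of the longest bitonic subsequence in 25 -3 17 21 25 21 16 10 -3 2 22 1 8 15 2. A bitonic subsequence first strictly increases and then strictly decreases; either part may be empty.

Let inc[i] be the LIS ending at i and dec[i] the longest strictly decreasing subsequence starting at i. inc = [1, 1, 2, 3, 4, 3, 2, 2, 1, 2, 4, 2, 3, 4, 3], dec = [6, 1, 5, 5, 6, 5, 4, 3, 1, 2, 3, 1, 2, 2, 1].
max_i inc[i]+dec[i]−1 = 9, with one witness -3, 17, 21, 25, 21, 16, 10, 8, 2.

9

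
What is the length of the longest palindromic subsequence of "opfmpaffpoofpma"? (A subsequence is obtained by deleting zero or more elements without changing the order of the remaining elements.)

8

Using dp[i][j] = 2 + dp[i+1][j−1] if the ends match, else max(dp[i+1][j], dp[i][j−1]):
dp[1][15] = 8. A witness is mpfoofpm at positions 4,5,7,10,11,12,13,14.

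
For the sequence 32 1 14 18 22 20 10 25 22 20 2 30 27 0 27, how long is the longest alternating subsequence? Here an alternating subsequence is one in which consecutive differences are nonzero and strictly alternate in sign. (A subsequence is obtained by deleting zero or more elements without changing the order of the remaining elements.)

9

Track the best alternating length ending on an up-step vs a down-step at each position: up/down = 1/1, 1/2, 3/2, 3/2, 3/2, 3/4, 3/4, 5/2, 5/6, 5/6, 3/6, 7/2, 7/8, 1/8, 9/8.
The maximum over both is 9; one such subsequence is 32, 1, 22, 20, 25, 22, 30, 0, 27.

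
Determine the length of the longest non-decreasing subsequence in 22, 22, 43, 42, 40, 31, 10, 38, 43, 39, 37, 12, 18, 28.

5

Let dp[i] be the longest non-decreasing subsequence ending at position i. Then dp = [1, 2, 3, 3, 3, 3, 1, 4, 5, 5, 4, 2, 3, 4].
The maximum is 5; one witness is 22, 22, 31, 38, 43 at positions 1,2,6,8,9.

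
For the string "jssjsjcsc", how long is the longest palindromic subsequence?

One longest palindromic subsequence is sjsjs (positions 3,4,5,6,8); it reads the same forward and backward, and the interval DP gives dp[1][9] = 5.

5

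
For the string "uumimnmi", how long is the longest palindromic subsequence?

5

One longest palindromic subsequence is imnmi (positions 4,5,6,7,8); it reads the same forward and backward, and the interval DP gives dp[1][8] = 5.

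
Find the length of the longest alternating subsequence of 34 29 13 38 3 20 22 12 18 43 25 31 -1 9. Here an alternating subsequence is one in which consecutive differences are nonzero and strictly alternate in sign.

A longest alternating subsequence is 34, 29, 38, 3, 20, 12, 43, 25, 31, -1, 9 (positions 1,2,4,5,6,8,10,11,12,13,14); its 10 consecutive differences strictly alternate in sign, and length 11 is optimal.

11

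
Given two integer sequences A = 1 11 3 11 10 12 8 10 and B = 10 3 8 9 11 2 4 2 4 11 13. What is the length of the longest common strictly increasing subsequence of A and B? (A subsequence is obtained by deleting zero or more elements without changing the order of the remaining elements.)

2

A longest common strictly increasing subsequence is 3, 8 (length 2); it appears in order in both A and B, and no longer such subsequence exists.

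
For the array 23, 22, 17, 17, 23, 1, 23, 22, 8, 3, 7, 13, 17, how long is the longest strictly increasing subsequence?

One longest increasing subsequence is 1, 3, 7, 13, 17 (positions 6,10,11,12,13), of length 5; no longer one exists.

5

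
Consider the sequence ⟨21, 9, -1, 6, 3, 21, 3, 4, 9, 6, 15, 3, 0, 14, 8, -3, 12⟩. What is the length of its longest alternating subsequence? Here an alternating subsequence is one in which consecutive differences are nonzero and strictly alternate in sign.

13

A longest alternating subsequence is 21, -1, 6, 3, 21, 3, 9, 6, 15, 3, 14, 8, 12 (positions 1,3,4,5,6,7,9,10,11,12,14,15,17); its 12 consecutive differences strictly alternate in sign, and length 13 is optimal.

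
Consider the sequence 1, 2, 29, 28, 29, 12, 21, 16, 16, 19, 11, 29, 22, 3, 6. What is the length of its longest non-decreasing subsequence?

One longest non-decreasing subsequence is 1, 2, 12, 16, 16, 19, 29 (positions 1,2,6,8,9,10,12), of length 7; no longer one exists.

7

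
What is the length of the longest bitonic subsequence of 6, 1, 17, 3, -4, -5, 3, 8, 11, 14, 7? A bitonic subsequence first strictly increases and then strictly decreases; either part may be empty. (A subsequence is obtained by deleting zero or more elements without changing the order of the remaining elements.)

One longest bitonic subsequence is 1, 3, 8, 11, 14, 7 (positions 2,4,8,9,10,11): it rises to 14 then falls. Length 6 is optimal.

6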